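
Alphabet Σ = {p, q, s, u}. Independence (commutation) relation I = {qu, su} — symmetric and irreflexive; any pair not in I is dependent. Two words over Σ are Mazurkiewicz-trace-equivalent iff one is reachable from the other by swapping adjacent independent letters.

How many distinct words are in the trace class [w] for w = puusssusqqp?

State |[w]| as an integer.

84

drop 0:p onto floor
drop 1:u onto {0:p}
drop 2:u onto {1:u}
drop 3:s onto {0:p}
drop 4:s onto {3:s}
drop 5:s onto {4:s}
drop 6:u onto {2:u}
drop 7:s onto {5:s}
drop 8:q onto {7:s}
drop 9:q onto {8:q}
drop 10:p onto {6:u, 9:q}
ground layer = {0:p}
drop-orders for the pieces not yet dropped (sum over which currently-grounded one goes next):
  1 to go: {10} 1
  2 to go: {6,10} 1  {9,10} 1
  3 to go: {2,6,10} 1  {6,9,10} 2  {8,9,10} 1
  4 to go: {1,2,6,10} 1  {2,6,9,10} 3  {6,8,9,10} 3  {7,8,9,10} 1
  5 to go: {1,2,6,9,10} 4  {2,6,8,9,10} 6  {5,7,8,9,10} 1  {6,7,8,9,10} 4
  6 to go: {1,2,6,8,9,10} 10  {2,6,7,8,9,10} 10  {4,5,7,8,9,10} 1  {5,6,7,8,9,10} 5
  7 to go: {1,2,6,7,8,9,10} 20  {2,5,6,7,8,9,10} 15  {3,4,5,7,8,9,10} 1  {4,5,6,7,8,9,10} 6
  8 to go: {1,2,5,6,7,8,9,10} 35  {2,4,5,6,7,8,9,10} 21  {3,4,5,6,7,8,9,10} 7
  9 to go: {1,2,4,5,6,7,8,9,10} 56  {2,3,4,5,6,7,8,9,10} 28
  if 0:p drops first: 84 orders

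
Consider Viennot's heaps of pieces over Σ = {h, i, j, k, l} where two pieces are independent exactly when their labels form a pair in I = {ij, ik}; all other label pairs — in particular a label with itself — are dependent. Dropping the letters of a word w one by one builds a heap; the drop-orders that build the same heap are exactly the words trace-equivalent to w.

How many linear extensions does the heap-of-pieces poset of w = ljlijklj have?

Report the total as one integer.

drop 0:l onto floor
drop 1:j onto {0:l}
drop 2:l onto {1:j}
drop 3:i onto {2:l}
drop 4:j onto {2:l}
drop 5:k onto {4:j}
drop 6:l onto {3:i, 5:k}
drop 7:j onto {6:l}
ground layer = {0:l}
drop-orders for the pieces not yet dropped (sum over which currently-grounded one goes next):
  1 to go: {7} 1
  2 to go: {6,7} 1
  3 to go: {3,6,7} 1  {5,6,7} 1
  4 to go: {3,5,6,7} 2  {4,5,6,7} 1
  5 to go: {3,4,5,6,7} 3
  6 to go: {2,3,4,5,6,7} 3
  if 0:l drops first: 3 orders

3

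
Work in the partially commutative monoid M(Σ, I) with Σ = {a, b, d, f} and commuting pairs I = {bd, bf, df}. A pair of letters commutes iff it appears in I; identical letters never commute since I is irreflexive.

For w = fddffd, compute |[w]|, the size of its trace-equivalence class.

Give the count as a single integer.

0(f) covers ∅
1(d) covers ∅
2(d) covers 1:d
3(f) covers 0:f
4(f) covers 3:f
5(d) covers 2:d
floor of heap: 0:f, 1:d
completions by unplaced set U, small U first (add the entries for U minus each lowest piece of U):
  |U|=1: {4}:1  {5}:1
  |U|=2: {2,5}:1  {3,4}:1  {4,5}:2
  |U|=3: {0,3,4}:1  {1,2,5}:1  {2,4,5}:3  {3,4,5}:3
  |U|=4: {0,3,4,5}:4  {1,2,4,5}:4  {2,3,4,5}:6
  start at 0(f): 10
  start at 1(d): 10
sum over floor = 20

20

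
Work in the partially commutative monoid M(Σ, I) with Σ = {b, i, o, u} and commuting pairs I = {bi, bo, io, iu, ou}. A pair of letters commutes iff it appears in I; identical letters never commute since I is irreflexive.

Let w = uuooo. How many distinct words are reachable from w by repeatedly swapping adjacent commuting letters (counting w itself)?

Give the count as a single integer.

10

0(u) covers ∅
1(u) covers 0:u
2(o) covers ∅
3(o) covers 2:o
4(o) covers 3:o
floor of heap: 0:u, 2:o
completions by unplaced set U, small U first (add the entries for U minus each lowest piece of U):
  |U|=1: {1}:1  {4}:1
  |U|=2: {0,1}:1  {1,4}:2  {3,4}:1
  |U|=3: {0,1,4}:3  {1,3,4}:3  {2,3,4}:1
  start at 0(u): 4
  start at 2(o): 6
sum over floor = 10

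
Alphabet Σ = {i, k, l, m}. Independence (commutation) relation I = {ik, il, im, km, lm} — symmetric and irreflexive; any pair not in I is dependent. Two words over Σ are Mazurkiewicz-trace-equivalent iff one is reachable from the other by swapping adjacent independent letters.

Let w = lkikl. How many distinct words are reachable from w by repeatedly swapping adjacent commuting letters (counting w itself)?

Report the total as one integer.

5

0(l) covers ∅
1(k) covers 0:l
2(i) covers ∅
3(k) covers 1:k
4(l) covers 3:k
floor of heap: 0:l, 2:i
completions by unplaced set U, small U first (add the entries for U minus each lowest piece of U):
  |U|=1: {2}:1  {4}:1
  |U|=2: {2,4}:2  {3,4}:1
  |U|=3: {1,3,4}:1  {2,3,4}:3
  start at 0(l): 4
  start at 2(i): 1
sum over floor = 5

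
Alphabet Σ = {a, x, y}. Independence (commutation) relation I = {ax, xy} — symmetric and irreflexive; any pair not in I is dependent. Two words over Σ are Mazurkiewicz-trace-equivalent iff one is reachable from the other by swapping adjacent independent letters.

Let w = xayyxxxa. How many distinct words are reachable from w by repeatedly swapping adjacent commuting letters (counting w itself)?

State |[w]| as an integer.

#0=x has no predecessor
#1=a has no predecessor
#2=y depends on [1:a]
#3=y depends on [2:y]
#4=x depends on [0:x]
#5=x depends on [4:x]
#6=x depends on [5:x]
#7=a depends on [3:y]
sources: [0:x, 1:a]
N(rest) = Σ N(rest − s) over sources s of rest; N(one piece) = 1:
  size 1 → [6]=1  [7]=1
  size 2 → [3,7]=1  [5,6]=1  [6,7]=2
  size 3 → [2,3,7]=1  [3,6,7]=3  [4,5,6]=1  [5,6,7]=3
  size 4 → [0,4,5,6]=1  [1,2,3,7]=1  [2,3,6,7]=4  [3,5,6,7]=6  [4,5,6,7]=4
  size 5 → [0,4,5,6,7]=5  [1,2,3,6,7]=5  [2,3,5,6,7]=10  [3,4,5,6,7]=10
  size 6 → [0,3,4,5,6,7]=15  [1,2,3,5,6,7]=15  [2,3,4,5,6,7]=20
  first=0(x) contributes 35
  first=1(a) contributes 35
|[w]| = 70

70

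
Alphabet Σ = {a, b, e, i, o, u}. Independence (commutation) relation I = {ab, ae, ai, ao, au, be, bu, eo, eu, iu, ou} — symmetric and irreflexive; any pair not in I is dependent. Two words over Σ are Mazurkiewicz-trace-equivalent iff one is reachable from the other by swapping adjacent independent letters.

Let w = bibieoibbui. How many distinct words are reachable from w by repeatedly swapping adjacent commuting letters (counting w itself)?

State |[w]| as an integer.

22

0(b) covers ∅
1(i) covers 0:b
2(b) covers 1:i
3(i) covers 2:b
4(e) covers 3:i
5(o) covers 3:i
6(i) covers 4:e, 5:o
7(b) covers 6:i
8(b) covers 7:b
9(u) covers ∅
10(i) covers 8:b
floor of heap: 0:b, 9:u
completions by unplaced set U, small U first (add the entries for U minus each lowest piece of U):
  |U|=1: {9}:1  {10}:1
  |U|=2: {8,10}:1  {9,10}:2
  |U|=3: {7,8,10}:1  {8,9,10}:3
  |U|=4: {6,7,8,10}:1  {7,8,9,10}:4
  |U|=5: {4,6,7,8,10}:1  {5,6,7,8,10}:1  {6,7,8,9,10}:5
  |U|=6: {4,5,6,7,8,10}:2  {4,6,7,8,9,10}:6  {5,6,7,8,9,10}:6
  |U|=7: {3,4,5,6,7,8,10}:2  {4,5,6,7,8,9,10}:14
  |U|=8: {2,3,4,5,6,7,8,10}:2  {3,4,5,6,7,8,9,10}:16
  |U|=9: {1,2,3,4,5,6,7,8,10}:2  {2,3,4,5,6,7,8,9,10}:18
  start at 0(b): 20
  start at 9(u): 2
sum over floor = 22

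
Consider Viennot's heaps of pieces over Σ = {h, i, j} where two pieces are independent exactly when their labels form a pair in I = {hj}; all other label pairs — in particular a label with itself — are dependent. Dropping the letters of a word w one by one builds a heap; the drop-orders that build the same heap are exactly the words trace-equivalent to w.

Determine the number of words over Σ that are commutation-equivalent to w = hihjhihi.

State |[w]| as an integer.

3

0(h) covers ∅
1(i) covers 0:h
2(h) covers 1:i
3(j) covers 1:i
4(h) covers 2:h
5(i) covers 3:j, 4:h
6(h) covers 5:i
7(i) covers 6:h
floor of heap: 0:h
completions by unplaced set U, small U first (add the entries for U minus each lowest piece of U):
  |U|=1: {7}:1
  |U|=2: {6,7}:1
  |U|=3: {5,6,7}:1
  |U|=4: {3,5,6,7}:1  {4,5,6,7}:1
  |U|=5: {2,4,5,6,7}:1  {3,4,5,6,7}:2
  |U|=6: {2,3,4,5,6,7}:3
  start at 0(h): 3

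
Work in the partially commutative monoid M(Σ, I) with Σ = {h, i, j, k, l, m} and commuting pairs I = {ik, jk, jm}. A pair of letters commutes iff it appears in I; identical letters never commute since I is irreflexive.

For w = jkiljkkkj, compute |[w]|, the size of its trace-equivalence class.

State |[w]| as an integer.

30

0(j) covers ∅
1(k) covers ∅
2(i) covers 0:j
3(l) covers 1:k, 2:i
4(j) covers 3:l
5(k) covers 3:l
6(k) covers 5:k
7(k) covers 6:k
8(j) covers 4:j
floor of heap: 0:j, 1:k
completions by unplaced set U, small U first (add the entries for U minus each lowest piece of U):
  |U|=1: {7}:1  {8}:1
  |U|=2: {4,8}:1  {6,7}:1  {7,8}:2
  |U|=3: {4,7,8}:3  {5,6,7}:1  {6,7,8}:3
  |U|=4: {4,6,7,8}:6  {5,6,7,8}:4
  |U|=5: {4,5,6,7,8}:10
  |U|=6: {3,4,5,6,7,8}:10
  |U|=7: {1,3,4,5,6,7,8}:10  {2,3,4,5,6,7,8}:10
  start at 0(j): 20
  start at 1(k): 10
sum over floor = 30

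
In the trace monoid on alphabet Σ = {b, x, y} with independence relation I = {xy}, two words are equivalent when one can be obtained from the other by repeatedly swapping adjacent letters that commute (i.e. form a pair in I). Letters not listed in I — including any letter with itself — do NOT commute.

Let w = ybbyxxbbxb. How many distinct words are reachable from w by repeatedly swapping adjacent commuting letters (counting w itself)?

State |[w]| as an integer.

#0=y has no predecessor
#1=b depends on [0:y]
#2=b depends on [1:b]
#3=y depends on [2:b]
#4=x depends on [2:b]
#5=x depends on [4:x]
#6=b depends on [3:y, 5:x]
#7=b depends on [6:b]
#8=x depends on [7:b]
#9=b depends on [8:x]
sources: [0:y]
N(rest) = Σ N(rest − s) over sources s of rest; N(one piece) = 1:
  size 1 → [9]=1
  size 2 → [8,9]=1
  size 3 → [7,8,9]=1
  size 4 → [6,7,8,9]=1
  size 5 → [3,6,7,8,9]=1  [5,6,7,8,9]=1
  size 6 → [3,5,6,7,8,9]=2  [4,5,6,7,8,9]=1
  size 7 → [3,4,5,6,7,8,9]=3
  size 8 → [2,3,4,5,6,7,8,9]=3
  first=0(y) contributes 3

3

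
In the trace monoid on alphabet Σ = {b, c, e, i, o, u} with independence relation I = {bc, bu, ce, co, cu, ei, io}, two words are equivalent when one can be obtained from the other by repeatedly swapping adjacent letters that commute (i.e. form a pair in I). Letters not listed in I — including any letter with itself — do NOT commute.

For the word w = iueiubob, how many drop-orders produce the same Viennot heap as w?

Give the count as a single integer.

4

#0=i has no predecessor
#1=u depends on [0:i]
#2=e depends on [1:u]
#3=i depends on [1:u]
#4=u depends on [2:e, 3:i]
#5=b depends on [2:e, 3:i]
#6=o depends on [4:u, 5:b]
#7=b depends on [6:o]
sources: [0:i]
N(rest) = Σ N(rest − s) over sources s of rest; N(one piece) = 1:
  size 1 → [7]=1
  size 2 → [6,7]=1
  size 3 → [4,6,7]=1  [5,6,7]=1
  size 4 → [4,5,6,7]=2
  size 5 → [2,4,5,6,7]=2  [3,4,5,6,7]=2
  size 6 → [2,3,4,5,6,7]=4
  first=0(i) contributes 4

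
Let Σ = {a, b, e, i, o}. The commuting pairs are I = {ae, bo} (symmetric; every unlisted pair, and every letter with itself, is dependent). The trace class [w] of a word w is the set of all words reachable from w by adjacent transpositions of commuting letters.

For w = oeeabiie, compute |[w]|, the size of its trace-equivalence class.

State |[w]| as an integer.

3

piece 0:o — minimal
piece 1:e rests on {0:o}
piece 2:e rests on {1:e}
piece 3:a rests on {0:o}
piece 4:b rests on {2:e, 3:a}
piece 5:i rests on {4:b}
piece 6:i rests on {5:i}
piece 7:e rests on {6:i}
minimal pieces: {0:o}
ways to finish when only these pieces remain (= sum over removing one remaining piece with nothing left below it):
  1 left: {7}→1
  2 left: {6,7}→1
  3 left: {5,6,7}→1
  4 left: {4,5,6,7}→1
  5 left: {2,4,5,6,7}→1  {3,4,5,6,7}→1
  6 left: {1,2,4,5,6,7}→1  {2,3,4,5,6,7}→2
  placing 0:o first → 3 extensions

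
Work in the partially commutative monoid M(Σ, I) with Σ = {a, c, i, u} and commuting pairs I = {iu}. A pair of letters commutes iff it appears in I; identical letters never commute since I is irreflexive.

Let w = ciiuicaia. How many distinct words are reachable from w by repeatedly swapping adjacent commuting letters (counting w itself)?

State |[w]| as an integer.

piece 0:c — minimal
piece 1:i rests on {0:c}
piece 2:i rests on {1:i}
piece 3:u rests on {0:c}
piece 4:i rests on {2:i}
piece 5:c rests on {3:u, 4:i}
piece 6:a rests on {5:c}
piece 7:i rests on {6:a}
piece 8:a rests on {7:i}
minimal pieces: {0:c}
ways to finish when only these pieces remain (= sum over removing one remaining piece with nothing left below it):
  1 left: {8}→1
  2 left: {7,8}→1
  3 left: {6,7,8}→1
  4 left: {5,6,7,8}→1
  5 left: {3,5,6,7,8}→1  {4,5,6,7,8}→1
  6 left: {2,4,5,6,7,8}→1  {3,4,5,6,7,8}→2
  7 left: {1,2,4,5,6,7,8}→1  {2,3,4,5,6,7,8}→3
  placing 0:c first → 4 extensions

4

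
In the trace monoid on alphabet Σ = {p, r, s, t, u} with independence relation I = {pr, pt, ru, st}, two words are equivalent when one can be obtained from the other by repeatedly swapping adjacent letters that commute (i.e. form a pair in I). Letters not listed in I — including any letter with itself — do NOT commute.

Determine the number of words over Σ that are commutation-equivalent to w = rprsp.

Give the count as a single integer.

3

piece 0:r — minimal
piece 1:p — minimal
piece 2:r rests on {0:r}
piece 3:s rests on {1:p, 2:r}
piece 4:p rests on {3:s}
minimal pieces: {0:r, 1:p}
ways to finish when only these pieces remain (= sum over removing one remaining piece with nothing left below it):
  1 left: {4}→1
  2 left: {3,4}→1
  3 left: {1,3,4}→1  {2,3,4}→1
  placing 0:r first → 2 extensions
  placing 1:p first → 1 extensions
total linear extensions = 3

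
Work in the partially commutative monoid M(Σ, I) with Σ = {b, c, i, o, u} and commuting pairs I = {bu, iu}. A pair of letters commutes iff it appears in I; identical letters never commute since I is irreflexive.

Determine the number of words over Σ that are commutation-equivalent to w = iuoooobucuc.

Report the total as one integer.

0(i) covers ∅
1(u) covers ∅
2(o) covers 0:i, 1:u
3(o) covers 2:o
4(o) covers 3:o
5(o) covers 4:o
6(b) covers 5:o
7(u) covers 5:o
8(c) covers 6:b, 7:u
9(u) covers 8:c
10(c) covers 9:u
floor of heap: 0:i, 1:u
completions by unplaced set U, small U first (add the entries for U minus each lowest piece of U):
  |U|=1: {10}:1
  |U|=2: {9,10}:1
  |U|=3: {8,9,10}:1
  |U|=4: {6,8,9,10}:1  {7,8,9,10}:1
  |U|=5: {6,7,8,9,10}:2
  |U|=6: {5,6,7,8,9,10}:2
  |U|=7: {4,5,6,7,8,9,10}:2
  |U|=8: {3,4,5,6,7,8,9,10}:2
  |U|=9: {2,3,4,5,6,7,8,9,10}:2
  start at 0(i): 2
  start at 1(u): 2
sum over floor = 4

4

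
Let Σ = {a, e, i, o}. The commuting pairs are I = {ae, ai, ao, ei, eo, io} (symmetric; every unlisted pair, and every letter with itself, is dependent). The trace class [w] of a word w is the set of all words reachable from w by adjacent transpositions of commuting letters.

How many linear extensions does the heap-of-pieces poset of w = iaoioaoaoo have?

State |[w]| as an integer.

2520

piece 0:i — minimal
piece 1:a — minimal
piece 2:o — minimal
piece 3:i rests on {0:i}
piece 4:o rests on {2:o}
piece 5:a rests on {1:a}
piece 6:o rests on {4:o}
piece 7:a rests on {5:a}
piece 8:o rests on {6:o}
piece 9:o rests on {8:o}
minimal pieces: {0:i, 1:a, 2:o}
ways to finish when only these pieces remain (= sum over removing one remaining piece with nothing left below it):
  1 left: {3}→1  {7}→1  {9}→1
  2 left: {0,3}→1  {3,7}→2  {3,9}→2  {5,7}→1  {7,9}→2  {8,9}→1
  3 left: {0,3,7}→3  {0,3,9}→3  {1,5,7}→1  {3,5,7}→3  {3,7,9}→6  {3,8,9}→3  {5,7,9}→3  {6,8,9}→1  {7,8,9}→3
  4 left: {0,3,5,7}→6  {0,3,7,9}→12  {0,3,8,9}→6  {1,3,5,7}→4  {1,5,7,9}→4  {3,5,7,9}→12  {3,6,8,9}→4  {3,7,8,9}→12  {4,6,8,9}→1  {5,7,8,9}→6  {6,7,8,9}→4
  5 left: {0,1,3,5,7}→10  {0,3,5,7,9}→30  {0,3,6,8,9}→10  {0,3,7,8,9}→30  {1,3,5,7,9}→20  {1,5,7,8,9}→10  {2,4,6,8,9}→1  {3,4,6,8,9}→5  {3,5,7,8,9}→30  {3,6,7,8,9}→20  {4,6,7,8,9}→5  {5,6,7,8,9}→10
  6 left: {0,1,3,5,7,9}→60  {0,3,4,6,8,9}→15  {0,3,5,7,8,9}→90  {0,3,6,7,8,9}→60  {1,3,5,7,8,9}→60  {1,5,6,7,8,9}→20  {2,3,4,6,8,9}→6  {2,4,6,7,8,9}→6  {3,4,6,7,8,9}→30  {3,5,6,7,8,9}→60  {4,5,6,7,8,9}→15
  7 left: {0,1,3,5,7,8,9}→210  {0,2,3,4,6,8,9}→21  {0,3,4,6,7,8,9}→105  {0,3,5,6,7,8,9}→210  {1,3,5,6,7,8,9}→140  {1,4,5,6,7,8,9}→35  {2,3,4,6,7,8,9}→42  {2,4,5,6,7,8,9}→21  {3,4,5,6,7,8,9}→105
  8 left: {0,1,3,5,6,7,8,9}→560  {0,2,3,4,6,7,8,9}→168  {0,3,4,5,6,7,8,9}→420  {1,2,4,5,6,7,8,9}→56  {1,3,4,5,6,7,8,9}→280  {2,3,4,5,6,7,8,9}→168
  placing 0:i first → 504 extensions
  placing 1:a first → 756 extensions
  placing 2:o first → 1260 extensions
total linear extensions = 2520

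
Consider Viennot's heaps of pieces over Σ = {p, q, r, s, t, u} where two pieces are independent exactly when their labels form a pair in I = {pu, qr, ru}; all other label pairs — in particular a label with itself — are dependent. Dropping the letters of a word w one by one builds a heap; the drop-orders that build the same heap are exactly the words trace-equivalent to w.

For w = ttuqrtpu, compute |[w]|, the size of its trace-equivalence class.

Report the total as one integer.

drop 0:t onto floor
drop 1:t onto {0:t}
drop 2:u onto {1:t}
drop 3:q onto {2:u}
drop 4:r onto {1:t}
drop 5:t onto {3:q, 4:r}
drop 6:p onto {5:t}
drop 7:u onto {5:t}
ground layer = {0:t}
drop-orders for the pieces not yet dropped (sum over which currently-grounded one goes next):
  1 to go: {6} 1  {7} 1
  2 to go: {6,7} 2
  3 to go: {5,6,7} 2
  4 to go: {3,5,6,7} 2  {4,5,6,7} 2
  5 to go: {2,3,5,6,7} 2  {3,4,5,6,7} 4
  6 to go: {2,3,4,5,6,7} 6
  if 0:t drops first: 6 orders

6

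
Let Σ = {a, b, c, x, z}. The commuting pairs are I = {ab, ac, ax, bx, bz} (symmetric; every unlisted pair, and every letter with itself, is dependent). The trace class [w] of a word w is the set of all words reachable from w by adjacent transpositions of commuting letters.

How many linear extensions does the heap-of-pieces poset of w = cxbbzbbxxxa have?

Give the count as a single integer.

0(c) covers ∅
1(x) covers 0:c
2(b) covers 0:c
3(b) covers 2:b
4(z) covers 1:x
5(b) covers 3:b
6(b) covers 5:b
7(x) covers 4:z
8(x) covers 7:x
9(x) covers 8:x
10(a) covers 4:z
floor of heap: 0:c
completions by unplaced set U, small U first (add the entries for U minus each lowest piece of U):
  |U|=1: {6}:1  {9}:1  {10}:1
  |U|=2: {5,6}:1  {6,9}:2  {6,10}:2  {8,9}:1  {9,10}:2
  |U|=3: {3,5,6}:1  {5,6,9}:3  {5,6,10}:3  {6,8,9}:3  {6,9,10}:6  {7,8,9}:1  {8,9,10}:3
  |U|=4: {2,3,5,6}:1  {3,5,6,9}:4  {3,5,6,10}:4  {5,6,8,9}:6  {5,6,9,10}:12  {6,7,8,9}:4  {6,8,9,10}:12  {7,8,9,10}:4
  |U|=5: {2,3,5,6,9}:5  {2,3,5,6,10}:5  {3,5,6,8,9}:10  {3,5,6,9,10}:20  {4,7,8,9,10}:4  {5,6,7,8,9}:10  {5,6,8,9,10}:30  {6,7,8,9,10}:20
  |U|=6: {1,4,7,8,9,10}:4  {2,3,5,6,8,9}:15  {2,3,5,6,9,10}:30  {3,5,6,7,8,9}:20  {3,5,6,8,9,10}:60  {4,6,7,8,9,10}:24  {5,6,7,8,9,10}:60
  |U|=7: {1,4,6,7,8,9,10}:28  {2,3,5,6,7,8,9}:35  {2,3,5,6,8,9,10}:105  {3,5,6,7,8,9,10}:140  {4,5,6,7,8,9,10}:84
  |U|=8: {1,4,5,6,7,8,9,10}:112  {2,3,5,6,7,8,9,10}:280  {3,4,5,6,7,8,9,10}:224
  |U|=9: {1,3,4,5,6,7,8,9,10}:336  {2,3,4,5,6,7,8,9,10}:504
  start at 0(c): 840

840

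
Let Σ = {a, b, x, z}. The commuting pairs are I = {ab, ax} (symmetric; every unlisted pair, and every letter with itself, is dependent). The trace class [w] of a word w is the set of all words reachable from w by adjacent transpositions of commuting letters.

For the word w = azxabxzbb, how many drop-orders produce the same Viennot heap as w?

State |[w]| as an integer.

4

piece 0:a — minimal
piece 1:z rests on {0:a}
piece 2:x rests on {1:z}
piece 3:a rests on {1:z}
piece 4:b rests on {2:x}
piece 5:x rests on {4:b}
piece 6:z rests on {3:a, 5:x}
piece 7:b rests on {6:z}
piece 8:b rests on {7:b}
minimal pieces: {0:a}
ways to finish when only these pieces remain (= sum over removing one remaining piece with nothing left below it):
  1 left: {8}→1
  2 left: {7,8}→1
  3 left: {6,7,8}→1
  4 left: {3,6,7,8}→1  {5,6,7,8}→1
  5 left: {3,5,6,7,8}→2  {4,5,6,7,8}→1
  6 left: {2,4,5,6,7,8}→1  {3,4,5,6,7,8}→3
  7 left: {2,3,4,5,6,7,8}→4
  placing 0:a first → 4 extensions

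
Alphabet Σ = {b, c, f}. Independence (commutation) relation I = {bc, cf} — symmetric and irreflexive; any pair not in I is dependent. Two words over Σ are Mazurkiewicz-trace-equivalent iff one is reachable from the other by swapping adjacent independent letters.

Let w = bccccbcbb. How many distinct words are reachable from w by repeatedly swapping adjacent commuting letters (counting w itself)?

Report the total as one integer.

126

0(b) covers ∅
1(c) covers ∅
2(c) covers 1:c
3(c) covers 2:c
4(c) covers 3:c
5(b) covers 0:b
6(c) covers 4:c
7(b) covers 5:b
8(b) covers 7:b
floor of heap: 0:b, 1:c
completions by unplaced set U, small U first (add the entries for U minus each lowest piece of U):
  |U|=1: {6}:1  {8}:1
  |U|=2: {4,6}:1  {6,8}:2  {7,8}:1
  |U|=3: {3,4,6}:1  {4,6,8}:3  {5,7,8}:1  {6,7,8}:3
  |U|=4: {0,5,7,8}:1  {2,3,4,6}:1  {3,4,6,8}:4  {4,6,7,8}:6  {5,6,7,8}:4
  |U|=5: {0,5,6,7,8}:5  {1,2,3,4,6}:1  {2,3,4,6,8}:5  {3,4,6,7,8}:10  {4,5,6,7,8}:10
  |U|=6: {0,4,5,6,7,8}:15  {1,2,3,4,6,8}:6  {2,3,4,6,7,8}:15  {3,4,5,6,7,8}:20
  |U|=7: {0,3,4,5,6,7,8}:35  {1,2,3,4,6,7,8}:21  {2,3,4,5,6,7,8}:35
  start at 0(b): 56
  start at 1(c): 70
sum over floor = 126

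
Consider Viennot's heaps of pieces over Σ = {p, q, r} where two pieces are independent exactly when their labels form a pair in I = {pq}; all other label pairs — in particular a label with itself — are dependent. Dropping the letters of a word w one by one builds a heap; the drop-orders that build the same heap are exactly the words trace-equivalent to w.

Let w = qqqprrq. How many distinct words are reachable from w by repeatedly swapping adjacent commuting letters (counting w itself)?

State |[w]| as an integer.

4

0(q) covers ∅
1(q) covers 0:q
2(q) covers 1:q
3(p) covers ∅
4(r) covers 2:q, 3:p
5(r) covers 4:r
6(q) covers 5:r
floor of heap: 0:q, 3:p
completions by unplaced set U, small U first (add the entries for U minus each lowest piece of U):
  |U|=1: {6}:1
  |U|=2: {5,6}:1
  |U|=3: {4,5,6}:1
  |U|=4: {2,4,5,6}:1  {3,4,5,6}:1
  |U|=5: {1,2,4,5,6}:1  {2,3,4,5,6}:2
  start at 0(q): 3
  start at 3(p): 1
sum over floor = 4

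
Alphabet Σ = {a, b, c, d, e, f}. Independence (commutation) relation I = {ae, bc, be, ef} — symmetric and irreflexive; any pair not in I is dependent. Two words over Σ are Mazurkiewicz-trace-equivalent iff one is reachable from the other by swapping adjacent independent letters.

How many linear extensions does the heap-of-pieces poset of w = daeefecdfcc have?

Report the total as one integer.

0(d) covers ∅
1(a) covers 0:d
2(e) covers 0:d
3(e) covers 2:e
4(f) covers 1:a
5(e) covers 3:e
6(c) covers 4:f, 5:e
7(d) covers 6:c
8(f) covers 7:d
9(c) covers 8:f
10(c) covers 9:c
floor of heap: 0:d
completions by unplaced set U, small U first (add the entries for U minus each lowest piece of U):
  |U|=1: {10}:1
  |U|=2: {9,10}:1
  |U|=3: {8,9,10}:1
  |U|=4: {7,8,9,10}:1
  |U|=5: {6,7,8,9,10}:1
  |U|=6: {4,6,7,8,9,10}:1  {5,6,7,8,9,10}:1
  |U|=7: {1,4,6,7,8,9,10}:1  {3,5,6,7,8,9,10}:1  {4,5,6,7,8,9,10}:2
  |U|=8: {1,4,5,6,7,8,9,10}:3  {2,3,5,6,7,8,9,10}:1  {3,4,5,6,7,8,9,10}:3
  |U|=9: {1,3,4,5,6,7,8,9,10}:6  {2,3,4,5,6,7,8,9,10}:4
  start at 0(d): 10

10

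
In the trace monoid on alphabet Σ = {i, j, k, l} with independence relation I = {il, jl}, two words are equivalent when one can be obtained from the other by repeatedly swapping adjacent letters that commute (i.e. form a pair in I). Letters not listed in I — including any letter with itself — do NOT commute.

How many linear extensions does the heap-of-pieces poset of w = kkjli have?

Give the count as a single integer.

drop 0:k onto floor
drop 1:k onto {0:k}
drop 2:j onto {1:k}
drop 3:l onto {1:k}
drop 4:i onto {2:j}
ground layer = {0:k}
drop-orders for the pieces not yet dropped (sum over which currently-grounded one goes next):
  1 to go: {3} 1  {4} 1
  2 to go: {2,4} 1  {3,4} 2
  3 to go: {2,3,4} 3
  if 0:k drops first: 3 orders

3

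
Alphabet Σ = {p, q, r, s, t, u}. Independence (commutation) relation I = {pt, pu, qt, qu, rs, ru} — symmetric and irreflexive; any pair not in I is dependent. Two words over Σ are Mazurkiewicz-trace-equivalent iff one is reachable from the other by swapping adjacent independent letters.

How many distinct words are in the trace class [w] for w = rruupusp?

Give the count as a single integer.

20

drop 0:r onto floor
drop 1:r onto {0:r}
drop 2:u onto floor
drop 3:u onto {2:u}
drop 4:p onto {1:r}
drop 5:u onto {3:u}
drop 6:s onto {4:p, 5:u}
drop 7:p onto {6:s}
ground layer = {0:r, 2:u}
drop-orders for the pieces not yet dropped (sum over which currently-grounded one goes next):
  1 to go: {7} 1
  2 to go: {6,7} 1
  3 to go: {4,6,7} 1  {5,6,7} 1
  4 to go: {1,4,6,7} 1  {3,5,6,7} 1  {4,5,6,7} 2
  5 to go: {0,1,4,6,7} 1  {1,4,5,6,7} 3  {2,3,5,6,7} 1  {3,4,5,6,7} 3
  6 to go: {0,1,4,5,6,7} 4  {1,3,4,5,6,7} 6  {2,3,4,5,6,7} 4
  if 0:r drops first: 10 orders
  if 2:u drops first: 10 orders
heap linearizations: 20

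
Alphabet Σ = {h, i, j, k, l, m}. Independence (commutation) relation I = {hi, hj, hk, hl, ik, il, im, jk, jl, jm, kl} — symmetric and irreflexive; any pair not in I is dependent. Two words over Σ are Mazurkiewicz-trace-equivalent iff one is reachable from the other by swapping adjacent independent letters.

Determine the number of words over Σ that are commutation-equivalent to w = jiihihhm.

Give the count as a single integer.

drop 0:j onto floor
drop 1:i onto {0:j}
drop 2:i onto {1:i}
drop 3:h onto floor
drop 4:i onto {2:i}
drop 5:h onto {3:h}
drop 6:h onto {5:h}
drop 7:m onto {6:h}
ground layer = {0:j, 3:h}
drop-orders for the pieces not yet dropped (sum over which currently-grounded one goes next):
  1 to go: {4} 1  {7} 1
  2 to go: {2,4} 1  {4,7} 2  {6,7} 1
  3 to go: {1,2,4} 1  {2,4,7} 3  {4,6,7} 3  {5,6,7} 1
  4 to go: {0,1,2,4} 1  {1,2,4,7} 4  {2,4,6,7} 6  {3,5,6,7} 1  {4,5,6,7} 4
  5 to go: {0,1,2,4,7} 5  {1,2,4,6,7} 10  {2,4,5,6,7} 10  {3,4,5,6,7} 5
  6 to go: {0,1,2,4,6,7} 15  {1,2,4,5,6,7} 20  {2,3,4,5,6,7} 15
  if 0:j drops first: 35 orders
  if 3:h drops first: 35 orders
heap linearizations: 70

70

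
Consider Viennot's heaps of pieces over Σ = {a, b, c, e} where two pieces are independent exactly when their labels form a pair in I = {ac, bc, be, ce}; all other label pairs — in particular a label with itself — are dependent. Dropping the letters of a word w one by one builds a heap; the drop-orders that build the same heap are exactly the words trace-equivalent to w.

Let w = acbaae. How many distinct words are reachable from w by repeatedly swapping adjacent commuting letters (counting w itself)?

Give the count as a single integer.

drop 0:a onto floor
drop 1:c onto floor
drop 2:b onto {0:a}
drop 3:a onto {2:b}
drop 4:a onto {3:a}
drop 5:e onto {4:a}
ground layer = {0:a, 1:c}
drop-orders for the pieces not yet dropped (sum over which currently-grounded one goes next):
  1 to go: {1} 1  {5} 1
  2 to go: {1,5} 2  {4,5} 1
  3 to go: {1,4,5} 3  {3,4,5} 1
  4 to go: {1,3,4,5} 4  {2,3,4,5} 1
  if 0:a drops first: 5 orders
  if 1:c drops first: 1 orders
heap linearizations: 6

6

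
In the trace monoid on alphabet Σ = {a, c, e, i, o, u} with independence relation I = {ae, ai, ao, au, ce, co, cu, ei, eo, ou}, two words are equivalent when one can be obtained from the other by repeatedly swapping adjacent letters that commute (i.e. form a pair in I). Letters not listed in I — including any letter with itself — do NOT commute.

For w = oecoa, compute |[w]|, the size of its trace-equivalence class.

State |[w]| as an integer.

piece 0:o — minimal
piece 1:e — minimal
piece 2:c — minimal
piece 3:o rests on {0:o}
piece 4:a rests on {2:c}
minimal pieces: {0:o, 1:e, 2:c}
ways to finish when only these pieces remain (= sum over removing one remaining piece with nothing left below it):
  1 left: {1}→1  {3}→1  {4}→1
  2 left: {0,3}→1  {1,3}→2  {1,4}→2  {2,4}→1  {3,4}→2
  3 left: {0,1,3}→3  {0,3,4}→3  {1,2,4}→3  {1,3,4}→6  {2,3,4}→3
  placing 0:o first → 12 extensions
  placing 1:e first → 6 extensions
  placing 2:c first → 12 extensions
total linear extensions = 30

30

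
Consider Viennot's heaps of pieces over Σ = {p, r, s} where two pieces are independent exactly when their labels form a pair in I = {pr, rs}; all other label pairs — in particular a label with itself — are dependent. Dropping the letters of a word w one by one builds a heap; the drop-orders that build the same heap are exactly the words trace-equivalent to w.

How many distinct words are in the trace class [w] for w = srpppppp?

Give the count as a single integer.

8

#0=s has no predecessor
#1=r has no predecessor
#2=p depends on [0:s]
#3=p depends on [2:p]
#4=p depends on [3:p]
#5=p depends on [4:p]
#6=p depends on [5:p]
#7=p depends on [6:p]
sources: [0:s, 1:r]
N(rest) = Σ N(rest − s) over sources s of rest; N(one piece) = 1:
  size 1 → [1]=1  [7]=1
  size 2 → [1,7]=2  [6,7]=1
  size 3 → [1,6,7]=3  [5,6,7]=1
  size 4 → [1,5,6,7]=4  [4,5,6,7]=1
  size 5 → [1,4,5,6,7]=5  [3,4,5,6,7]=1
  size 6 → [1,3,4,5,6,7]=6  [2,3,4,5,6,7]=1
  first=0(s) contributes 7
  first=1(r) contributes 1
|[w]| = 8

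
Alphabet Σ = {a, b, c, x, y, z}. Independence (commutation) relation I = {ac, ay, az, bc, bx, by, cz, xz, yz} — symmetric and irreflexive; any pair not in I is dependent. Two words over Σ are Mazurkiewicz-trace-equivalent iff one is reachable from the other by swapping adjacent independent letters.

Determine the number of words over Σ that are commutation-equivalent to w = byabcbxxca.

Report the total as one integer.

134

0(b) covers ∅
1(y) covers ∅
2(a) covers 0:b
3(b) covers 2:a
4(c) covers 1:y
5(b) covers 3:b
6(x) covers 2:a, 4:c
7(x) covers 6:x
8(c) covers 7:x
9(a) covers 5:b, 7:x
floor of heap: 0:b, 1:y
completions by unplaced set U, small U first (add the entries for U minus each lowest piece of U):
  |U|=1: {8}:1  {9}:1
  |U|=2: {5,9}:1  {8,9}:2
  |U|=3: {3,5,9}:1  {5,8,9}:3  {7,8,9}:2
  |U|=4: {3,5,8,9}:4  {5,7,8,9}:5  {6,7,8,9}:2
  |U|=5: {3,5,7,8,9}:9  {4,6,7,8,9}:2  {5,6,7,8,9}:7
  |U|=6: {1,4,6,7,8,9}:2  {3,5,6,7,8,9}:16  {4,5,6,7,8,9}:9
  |U|=7: {1,4,5,6,7,8,9}:11  {2,3,5,6,7,8,9}:16  {3,4,5,6,7,8,9}:25
  |U|=8: {0,2,3,5,6,7,8,9}:16  {1,3,4,5,6,7,8,9}:36  {2,3,4,5,6,7,8,9}:41
  start at 0(b): 77
  start at 1(y): 57
sum over floor = 134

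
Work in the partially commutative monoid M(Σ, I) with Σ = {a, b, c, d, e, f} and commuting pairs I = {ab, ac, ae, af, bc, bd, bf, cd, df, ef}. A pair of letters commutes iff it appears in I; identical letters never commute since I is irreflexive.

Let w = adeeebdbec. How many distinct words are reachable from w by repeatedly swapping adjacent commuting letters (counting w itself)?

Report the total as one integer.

3

piece 0:a — minimal
piece 1:d rests on {0:a}
piece 2:e rests on {1:d}
piece 3:e rests on {2:e}
piece 4:e rests on {3:e}
piece 5:b rests on {4:e}
piece 6:d rests on {4:e}
piece 7:b rests on {5:b}
piece 8:e rests on {6:d, 7:b}
piece 9:c rests on {8:e}
minimal pieces: {0:a}
ways to finish when only these pieces remain (= sum over removing one remaining piece with nothing left below it):
  1 left: {9}→1
  2 left: {8,9}→1
  3 left: {6,8,9}→1  {7,8,9}→1
  4 left: {5,7,8,9}→1  {6,7,8,9}→2
  5 left: {5,6,7,8,9}→3
  6 left: {4,5,6,7,8,9}→3
  7 left: {3,4,5,6,7,8,9}→3
  8 left: {2,3,4,5,6,7,8,9}→3
  placing 0:a first → 3 extensions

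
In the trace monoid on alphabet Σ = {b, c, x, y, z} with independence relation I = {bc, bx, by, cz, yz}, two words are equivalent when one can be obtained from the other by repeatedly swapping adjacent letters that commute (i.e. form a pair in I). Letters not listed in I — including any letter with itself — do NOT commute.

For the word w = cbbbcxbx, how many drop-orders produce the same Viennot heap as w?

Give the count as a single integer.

#0=c has no predecessor
#1=b has no predecessor
#2=b depends on [1:b]
#3=b depends on [2:b]
#4=c depends on [0:c]
#5=x depends on [4:c]
#6=b depends on [3:b]
#7=x depends on [5:x]
sources: [0:c, 1:b]
N(rest) = Σ N(rest − s) over sources s of rest; N(one piece) = 1:
  size 1 → [6]=1  [7]=1
  size 2 → [3,6]=1  [5,7]=1  [6,7]=2
  size 3 → [2,3,6]=1  [3,6,7]=3  [4,5,7]=1  [5,6,7]=3
  size 4 → [0,4,5,7]=1  [1,2,3,6]=1  [2,3,6,7]=4  [3,5,6,7]=6  [4,5,6,7]=4
  size 5 → [0,4,5,6,7]=5  [1,2,3,6,7]=5  [2,3,5,6,7]=10  [3,4,5,6,7]=10
  size 6 → [0,3,4,5,6,7]=15  [1,2,3,5,6,7]=15  [2,3,4,5,6,7]=20
  first=0(c) contributes 35
  first=1(b) contributes 35
|[w]| = 70

70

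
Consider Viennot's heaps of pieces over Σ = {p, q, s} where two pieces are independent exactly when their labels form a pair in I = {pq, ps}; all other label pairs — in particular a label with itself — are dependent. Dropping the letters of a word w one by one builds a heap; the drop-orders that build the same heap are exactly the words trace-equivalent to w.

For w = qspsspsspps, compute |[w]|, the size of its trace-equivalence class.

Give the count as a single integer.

330

#0=q has no predecessor
#1=s depends on [0:q]
#2=p has no predecessor
#3=s depends on [1:s]
#4=s depends on [3:s]
#5=p depends on [2:p]
#6=s depends on [4:s]
#7=s depends on [6:s]
#8=p depends on [5:p]
#9=p depends on [8:p]
#10=s depends on [7:s]
sources: [0:q, 2:p]
N(rest) = Σ N(rest − s) over sources s of rest; N(one piece) = 1:
  size 1 → [9]=1  [10]=1
  size 2 → [7,10]=1  [8,9]=1  [9,10]=2
  size 3 → [5,8,9]=1  [6,7,10]=1  [7,9,10]=3  [8,9,10]=3
  size 4 → [2,5,8,9]=1  [4,6,7,10]=1  [5,8,9,10]=4  [6,7,9,10]=4  [7,8,9,10]=6
  size 5 → [2,5,8,9,10]=5  [3,4,6,7,10]=1  [4,6,7,9,10]=5  [5,7,8,9,10]=10  [6,7,8,9,10]=10
  size 6 → [1,3,4,6,7,10]=1  [2,5,7,8,9,10]=15  [3,4,6,7,9,10]=6  [4,6,7,8,9,10]=15  [5,6,7,8,9,10]=20
  size 7 → [0,1,3,4,6,7,10]=1  [1,3,4,6,7,9,10]=7  [2,5,6,7,8,9,10]=35  [3,4,6,7,8,9,10]=21  [4,5,6,7,8,9,10]=35
  size 8 → [0,1,3,4,6,7,9,10]=8  [1,3,4,6,7,8,9,10]=28  [2,4,5,6,7,8,9,10]=70  [3,4,5,6,7,8,9,10]=56
  size 9 → [0,1,3,4,6,7,8,9,10]=36  [1,3,4,5,6,7,8,9,10]=84  [2,3,4,5,6,7,8,9,10]=126
  first=0(q) contributes 210
  first=2(p) contributes 120
|[w]| = 330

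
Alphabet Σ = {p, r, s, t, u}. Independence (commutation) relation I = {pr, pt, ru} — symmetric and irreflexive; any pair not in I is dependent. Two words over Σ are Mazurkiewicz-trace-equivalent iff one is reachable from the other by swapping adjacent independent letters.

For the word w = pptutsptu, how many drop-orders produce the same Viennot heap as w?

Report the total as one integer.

6

#0=p has no predecessor
#1=p depends on [0:p]
#2=t has no predecessor
#3=u depends on [1:p, 2:t]
#4=t depends on [3:u]
#5=s depends on [4:t]
#6=p depends on [5:s]
#7=t depends on [5:s]
#8=u depends on [6:p, 7:t]
sources: [0:p, 2:t]
N(rest) = Σ N(rest − s) over sources s of rest; N(one piece) = 1:
  size 1 → [8]=1
  size 2 → [6,8]=1  [7,8]=1
  size 3 → [6,7,8]=2
  size 4 → [5,6,7,8]=2
  size 5 → [4,5,6,7,8]=2
  size 6 → [3,4,5,6,7,8]=2
  size 7 → [1,3,4,5,6,7,8]=2  [2,3,4,5,6,7,8]=2
  first=0(p) contributes 4
  first=2(t) contributes 2
|[w]| = 6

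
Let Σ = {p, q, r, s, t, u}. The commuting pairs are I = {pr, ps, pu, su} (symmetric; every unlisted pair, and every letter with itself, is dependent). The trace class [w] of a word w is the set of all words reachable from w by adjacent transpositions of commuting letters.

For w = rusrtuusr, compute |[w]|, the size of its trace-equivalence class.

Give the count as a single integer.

#0=r has no predecessor
#1=u depends on [0:r]
#2=s depends on [0:r]
#3=r depends on [1:u, 2:s]
#4=t depends on [3:r]
#5=u depends on [4:t]
#6=u depends on [5:u]
#7=s depends on [4:t]
#8=r depends on [6:u, 7:s]
sources: [0:r]
N(rest) = Σ N(rest − s) over sources s of rest; N(one piece) = 1:
  size 1 → [8]=1
  size 2 → [6,8]=1  [7,8]=1
  size 3 → [5,6,8]=1  [6,7,8]=2
  size 4 → [5,6,7,8]=3
  size 5 → [4,5,6,7,8]=3
  size 6 → [3,4,5,6,7,8]=3
  size 7 → [1,3,4,5,6,7,8]=3  [2,3,4,5,6,7,8]=3
  first=0(r) contributes 6

6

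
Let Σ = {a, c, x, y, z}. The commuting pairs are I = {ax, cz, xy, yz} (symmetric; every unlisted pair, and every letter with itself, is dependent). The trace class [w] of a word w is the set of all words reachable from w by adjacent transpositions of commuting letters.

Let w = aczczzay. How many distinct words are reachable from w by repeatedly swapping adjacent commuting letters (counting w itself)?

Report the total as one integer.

#0=a has no predecessor
#1=c depends on [0:a]
#2=z depends on [0:a]
#3=c depends on [1:c]
#4=z depends on [2:z]
#5=z depends on [4:z]
#6=a depends on [3:c, 5:z]
#7=y depends on [6:a]
sources: [0:a]
N(rest) = Σ N(rest − s) over sources s of rest; N(one piece) = 1:
  size 1 → [7]=1
  size 2 → [6,7]=1
  size 3 → [3,6,7]=1  [5,6,7]=1
  size 4 → [1,3,6,7]=1  [3,5,6,7]=2  [4,5,6,7]=1
  size 5 → [1,3,5,6,7]=3  [2,4,5,6,7]=1  [3,4,5,6,7]=3
  size 6 → [1,3,4,5,6,7]=6  [2,3,4,5,6,7]=4
  first=0(a) contributes 10

10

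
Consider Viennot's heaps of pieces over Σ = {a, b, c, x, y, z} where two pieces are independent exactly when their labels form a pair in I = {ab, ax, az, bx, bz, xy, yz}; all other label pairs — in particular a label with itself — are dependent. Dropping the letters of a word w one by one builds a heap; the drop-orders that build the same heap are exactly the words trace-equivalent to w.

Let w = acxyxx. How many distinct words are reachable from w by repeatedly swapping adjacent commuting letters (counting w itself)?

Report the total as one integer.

4

piece 0:a — minimal
piece 1:c rests on {0:a}
piece 2:x rests on {1:c}
piece 3:y rests on {1:c}
piece 4:x rests on {2:x}
piece 5:x rests on {4:x}
minimal pieces: {0:a}
ways to finish when only these pieces remain (= sum over removing one remaining piece with nothing left below it):
  1 left: {3}→1  {5}→1
  2 left: {3,5}→2  {4,5}→1
  3 left: {2,4,5}→1  {3,4,5}→3
  4 left: {2,3,4,5}→4
  placing 0:a first → 4 extensions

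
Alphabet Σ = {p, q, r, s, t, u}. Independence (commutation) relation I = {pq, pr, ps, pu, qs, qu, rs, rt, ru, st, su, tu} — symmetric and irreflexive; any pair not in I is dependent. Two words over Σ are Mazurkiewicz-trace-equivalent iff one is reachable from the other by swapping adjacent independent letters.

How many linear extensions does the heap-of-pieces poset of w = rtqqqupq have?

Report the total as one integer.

88

#0=r has no predecessor
#1=t has no predecessor
#2=q depends on [0:r, 1:t]
#3=q depends on [2:q]
#4=q depends on [3:q]
#5=u has no predecessor
#6=p depends on [1:t]
#7=q depends on [4:q]
sources: [0:r, 1:t, 5:u]
N(rest) = Σ N(rest − s) over sources s of rest; N(one piece) = 1:
  size 1 → [5]=1  [6]=1  [7]=1
  size 2 → [4,7]=1  [5,6]=2  [5,7]=2  [6,7]=2
  size 3 → [3,4,7]=1  [4,5,7]=3  [4,6,7]=3  [5,6,7]=6
  size 4 → [2,3,4,7]=1  [3,4,5,7]=4  [3,4,6,7]=4  [4,5,6,7]=12
  size 5 → [0,2,3,4,7]=1  [2,3,4,5,7]=5  [2,3,4,6,7]=5  [3,4,5,6,7]=20
  size 6 → [0,2,3,4,5,7]=6  [0,2,3,4,6,7]=6  [1,2,3,4,6,7]=5  [2,3,4,5,6,7]=30
  first=0(r) contributes 35
  first=1(t) contributes 42
  first=5(u) contributes 11
|[w]| = 88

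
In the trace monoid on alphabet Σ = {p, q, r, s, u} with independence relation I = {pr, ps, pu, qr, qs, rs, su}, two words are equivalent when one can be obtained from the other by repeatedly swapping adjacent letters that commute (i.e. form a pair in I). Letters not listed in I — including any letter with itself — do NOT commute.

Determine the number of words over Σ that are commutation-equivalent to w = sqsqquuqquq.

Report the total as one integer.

0(s) covers ∅
1(q) covers ∅
2(s) covers 0:s
3(q) covers 1:q
4(q) covers 3:q
5(u) covers 4:q
6(u) covers 5:u
7(q) covers 6:u
8(q) covers 7:q
9(u) covers 8:q
10(q) covers 9:u
floor of heap: 0:s, 1:q
completions by unplaced set U, small U first (add the entries for U minus each lowest piece of U):
  |U|=1: {2}:1  {10}:1
  |U|=2: {0,2}:1  {2,10}:2  {9,10}:1
  |U|=3: {0,2,10}:3  {2,9,10}:3  {8,9,10}:1
  |U|=4: {0,2,9,10}:6  {2,8,9,10}:4  {7,8,9,10}:1
  |U|=5: {0,2,8,9,10}:10  {2,7,8,9,10}:5  {6,7,8,9,10}:1
  |U|=6: {0,2,7,8,9,10}:15  {2,6,7,8,9,10}:6  {5,6,7,8,9,10}:1
  |U|=7: {0,2,6,7,8,9,10}:21  {2,5,6,7,8,9,10}:7  {4,5,6,7,8,9,10}:1
  |U|=8: {0,2,5,6,7,8,9,10}:28  {2,4,5,6,7,8,9,10}:8  {3,4,5,6,7,8,9,10}:1
  |U|=9: {0,2,4,5,6,7,8,9,10}:36  {1,3,4,5,6,7,8,9,10}:1  {2,3,4,5,6,7,8,9,10}:9
  start at 0(s): 10
  start at 1(q): 45
sum over floor = 55

55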